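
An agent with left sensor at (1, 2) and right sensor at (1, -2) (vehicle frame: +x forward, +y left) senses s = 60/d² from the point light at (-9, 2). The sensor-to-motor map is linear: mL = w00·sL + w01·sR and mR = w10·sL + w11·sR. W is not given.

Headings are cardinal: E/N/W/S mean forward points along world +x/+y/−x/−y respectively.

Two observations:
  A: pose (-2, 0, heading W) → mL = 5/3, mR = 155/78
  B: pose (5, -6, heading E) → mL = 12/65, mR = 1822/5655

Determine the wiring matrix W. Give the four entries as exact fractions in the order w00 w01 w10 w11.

obs A: pose=(-2,0,W) → sL=15/13, sR=5/3, mL=5/3, mR=155/78
obs B: pose=(5,-6,E) → sL=20/87, sR=12/65, mL=12/65, mR=1822/5655
sensor matrix S = [[15/13, 5/3], [20/87, 12/65]]; det S = -7504/44109
solve [mL_A; mL_B] = S·[w00; w01] and [mR_A; mR_B] = S·[w10; w11]:
  w00 = 0, w01 = 1, w10 = 1, w11 = 1/2

0 1 1 1/2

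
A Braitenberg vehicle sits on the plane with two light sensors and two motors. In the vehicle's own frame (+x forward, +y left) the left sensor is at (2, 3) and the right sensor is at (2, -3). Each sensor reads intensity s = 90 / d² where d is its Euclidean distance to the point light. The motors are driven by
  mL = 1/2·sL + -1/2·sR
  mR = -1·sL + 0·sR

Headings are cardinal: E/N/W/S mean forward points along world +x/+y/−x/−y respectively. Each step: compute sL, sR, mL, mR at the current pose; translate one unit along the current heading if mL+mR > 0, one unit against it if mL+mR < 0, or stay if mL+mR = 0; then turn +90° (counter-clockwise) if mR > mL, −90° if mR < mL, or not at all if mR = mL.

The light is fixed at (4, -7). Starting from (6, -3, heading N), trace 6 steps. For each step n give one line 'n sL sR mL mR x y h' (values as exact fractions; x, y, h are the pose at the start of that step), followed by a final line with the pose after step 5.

0 90/37 90/61 1080/2257 -90/37 6 -3 N
1 45/26 45/8 -405/208 -45/26 6 -4 E
2 90/29 90/41 540/1189 -90/29 5 -4 N
3 45/17 9 -54/17 -45/17 5 -5 E
4 18/5 18/5 0 -18/5 4 -5 N
5 9/2 45/4 -27/8 -9/2 4 -6 E
final 3 -6 S

n=0: pose=(6,-3,N); sL=90/37, sR=90/61; mL=1080/2257, mR=-90/37; mL+mR=-4410/2257 → advance -1; mR−mL=-6570/2257 → turn -1·90°
n=1: pose=(6,-4,E); sL=45/26, sR=45/8; mL=-405/208, mR=-45/26; mL+mR=-765/208 → advance -1; mR−mL=45/208 → turn +1·90°
n=2: pose=(5,-4,N); sL=90/29, sR=90/41; mL=540/1189, mR=-90/29; mL+mR=-3150/1189 → advance -1; mR−mL=-4230/1189 → turn -1·90°
n=3: pose=(5,-5,E); sL=45/17, sR=9; mL=-54/17, mR=-45/17; mL+mR=-99/17 → advance -1; mR−mL=9/17 → turn +1·90°
n=4: pose=(4,-5,N); sL=18/5, sR=18/5; mL=0, mR=-18/5; mL+mR=-18/5 → advance -1; mR−mL=-18/5 → turn -1·90°
n=5: pose=(4,-6,E); sL=9/2, sR=45/4; mL=-27/8, mR=-9/2; mL+mR=-63/8 → advance -1; mR−mL=-9/8 → turn -1·90°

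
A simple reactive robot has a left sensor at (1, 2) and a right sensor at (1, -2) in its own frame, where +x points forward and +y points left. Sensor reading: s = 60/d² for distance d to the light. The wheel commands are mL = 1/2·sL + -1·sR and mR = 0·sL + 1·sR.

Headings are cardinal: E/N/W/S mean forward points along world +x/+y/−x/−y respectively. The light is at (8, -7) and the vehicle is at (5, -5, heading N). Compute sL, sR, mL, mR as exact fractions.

30/17 6 -87/17 6

left sensor world pos  = (3, -4); dL² = 34
right sensor world pos = (7, -4); dR² = 10
sL = 60/34 = 30/17
sR = 60/10 = 6
mL = 1/2·sL + -1·sR = -87/17
mR = 0·sL + 1·sR = 6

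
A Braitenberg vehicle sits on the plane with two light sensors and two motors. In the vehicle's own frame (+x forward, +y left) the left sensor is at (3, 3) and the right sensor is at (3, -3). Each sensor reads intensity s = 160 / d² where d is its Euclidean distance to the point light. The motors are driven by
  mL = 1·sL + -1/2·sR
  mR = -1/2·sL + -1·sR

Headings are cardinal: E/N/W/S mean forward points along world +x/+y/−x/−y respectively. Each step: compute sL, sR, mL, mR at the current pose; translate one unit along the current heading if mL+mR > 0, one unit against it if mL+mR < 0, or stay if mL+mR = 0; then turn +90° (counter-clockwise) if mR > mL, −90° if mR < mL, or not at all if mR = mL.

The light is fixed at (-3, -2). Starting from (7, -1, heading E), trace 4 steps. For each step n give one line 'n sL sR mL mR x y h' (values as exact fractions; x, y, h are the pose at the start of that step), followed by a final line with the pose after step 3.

n=0: pose=(7,-1,E); sL=32/37, sR=160/173; mL=2576/6401, mR=-8688/6401; mL+mR=-6112/6401 → advance -1; mR−mL=-11264/6401 → turn -1·90°
n=1: pose=(6,-1,S); sL=40/37, sR=4; mL=-34/37, mR=-168/37; mL+mR=-202/37 → advance -1; mR−mL=-134/37 → turn -1·90°
n=2: pose=(6,0,W); sL=160/37, sR=160/61; mL=6800/2257, mR=-10800/2257; mL+mR=-4000/2257 → advance -1; mR−mL=-17600/2257 → turn -1·90°
n=3: pose=(7,0,N); sL=80/37, sR=80/97; mL=6280/3589, mR=-6840/3589; mL+mR=-560/3589 → advance -1; mR−mL=-13120/3589 → turn -1·90°

0 32/37 160/173 2576/6401 -8688/6401 7 -1 E
1 40/37 4 -34/37 -168/37 6 -1 S
2 160/37 160/61 6800/2257 -10800/2257 6 0 W
3 80/37 80/97 6280/3589 -6840/3589 7 0 N
final 7 -1 E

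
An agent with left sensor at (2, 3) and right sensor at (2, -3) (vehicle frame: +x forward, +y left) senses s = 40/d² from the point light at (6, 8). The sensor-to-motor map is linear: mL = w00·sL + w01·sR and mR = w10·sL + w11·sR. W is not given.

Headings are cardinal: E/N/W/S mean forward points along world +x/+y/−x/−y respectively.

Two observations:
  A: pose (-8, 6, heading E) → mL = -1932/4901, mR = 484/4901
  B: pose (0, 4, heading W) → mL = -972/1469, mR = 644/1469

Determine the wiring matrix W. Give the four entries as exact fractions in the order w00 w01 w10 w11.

obs A: pose=(-8,6,E) → sL=8/29, sR=40/169, mL=-1932/4901, mR=484/4901
obs B: pose=(0,4,W) → sL=40/113, sR=8/13, mL=-972/1469, mR=644/1469
sensor matrix S = [[8/29, 40/169], [40/113, 8/13]]; det S = 47616/553813
solve [mL_A; mL_B] = S·[w00; w01] and [mR_A; mR_B] = S·[w10; w11]:
  w00 = -1, w01 = -1/2, w10 = -1/2, w11 = 1

-1 -1/2 -1/2 1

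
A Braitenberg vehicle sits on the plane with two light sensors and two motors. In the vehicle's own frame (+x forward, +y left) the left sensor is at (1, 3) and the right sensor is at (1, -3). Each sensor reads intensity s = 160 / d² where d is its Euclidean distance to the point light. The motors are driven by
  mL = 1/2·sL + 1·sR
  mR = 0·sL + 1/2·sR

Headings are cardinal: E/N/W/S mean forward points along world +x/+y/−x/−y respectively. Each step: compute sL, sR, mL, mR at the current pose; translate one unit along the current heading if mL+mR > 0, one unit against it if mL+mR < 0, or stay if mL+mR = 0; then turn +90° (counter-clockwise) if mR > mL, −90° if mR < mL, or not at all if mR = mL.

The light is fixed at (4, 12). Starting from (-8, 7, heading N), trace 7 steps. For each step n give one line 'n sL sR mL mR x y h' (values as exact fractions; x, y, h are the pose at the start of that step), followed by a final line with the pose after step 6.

n=0: pose=(-8,7,N); sL=160/241, sR=160/97; mL=46320/23377, mR=80/97; mL+mR=65600/23377 → advance +1; mR−mL=-27040/23377 → turn -1·90°
n=1: pose=(-8,8,E); sL=80/61, sR=16/17; mL=1656/1037, mR=8/17; mL+mR=2144/1037 → advance +1; mR−mL=-1168/1037 → turn -1·90°
n=2: pose=(-7,8,S); sL=160/89, sR=160/221; mL=31920/19669, mR=80/221; mL+mR=39040/19669 → advance +1; mR−mL=-24800/19669 → turn -1·90°
n=3: pose=(-7,7,W); sL=10/13, sR=40/37; mL=705/481, mR=20/37; mL+mR=965/481 → advance +1; mR−mL=-445/481 → turn -1·90°
n=4: pose=(-8,7,N); sL=160/241, sR=160/97; mL=46320/23377, mR=80/97; mL+mR=65600/23377 → advance +1; mR−mL=-27040/23377 → turn -1·90°
n=5: pose=(-8,8,E); sL=80/61, sR=16/17; mL=1656/1037, mR=8/17; mL+mR=2144/1037 → advance +1; mR−mL=-1168/1037 → turn -1·90°
n=6: pose=(-7,8,S); sL=160/89, sR=160/221; mL=31920/19669, mR=80/221; mL+mR=39040/19669 → advance +1; mR−mL=-24800/19669 → turn -1·90°

0 160/241 160/97 46320/23377 80/97 -8 7 N
1 80/61 16/17 1656/1037 8/17 -8 8 E
2 160/89 160/221 31920/19669 80/221 -7 8 S
3 10/13 40/37 705/481 20/37 -7 7 W
4 160/241 160/97 46320/23377 80/97 -8 7 N
5 80/61 16/17 1656/1037 8/17 -8 8 E
6 160/89 160/221 31920/19669 80/221 -7 8 S
final -7 7 W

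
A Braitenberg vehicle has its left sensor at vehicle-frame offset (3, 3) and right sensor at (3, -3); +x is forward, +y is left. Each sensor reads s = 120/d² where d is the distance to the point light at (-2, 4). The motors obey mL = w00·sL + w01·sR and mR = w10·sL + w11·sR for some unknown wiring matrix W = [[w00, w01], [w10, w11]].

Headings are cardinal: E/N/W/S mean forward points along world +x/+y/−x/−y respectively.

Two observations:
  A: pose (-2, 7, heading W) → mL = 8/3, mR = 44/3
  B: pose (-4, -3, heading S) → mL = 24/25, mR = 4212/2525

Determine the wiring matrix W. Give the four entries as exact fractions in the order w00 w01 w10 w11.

obs A: pose=(-2,7,W) → sL=40/3, sR=8/3, mL=8/3, mR=44/3
obs B: pose=(-4,-3,S) → sL=120/101, sR=24/25, mL=24/25, mR=4212/2525
sensor matrix S = [[40/3, 8/3], [120/101, 24/25]]; det S = 4864/505
solve [mL_A; mL_B] = S·[w00; w01] and [mR_A; mR_B] = S·[w10; w11]:
  w00 = 0, w01 = 1, w10 = 1, w11 = 1/2

0 1 1 1/2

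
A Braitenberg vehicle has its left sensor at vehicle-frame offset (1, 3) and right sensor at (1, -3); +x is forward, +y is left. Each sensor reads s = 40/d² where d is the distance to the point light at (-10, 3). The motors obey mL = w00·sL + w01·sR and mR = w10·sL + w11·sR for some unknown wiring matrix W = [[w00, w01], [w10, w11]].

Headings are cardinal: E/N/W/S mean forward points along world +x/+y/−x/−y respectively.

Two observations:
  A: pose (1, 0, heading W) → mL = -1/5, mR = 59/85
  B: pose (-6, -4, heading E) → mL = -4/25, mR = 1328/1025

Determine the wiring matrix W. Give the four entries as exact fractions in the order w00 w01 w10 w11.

obs A: pose=(1,0,W) → sL=5/17, sR=2/5, mL=-1/5, mR=59/85
obs B: pose=(-6,-4,E) → sL=40/41, sR=8/25, mL=-4/25, mR=1328/1025
sensor matrix S = [[5/17, 2/5], [40/41, 8/25]]; det S = -1032/3485
solve [mL_A; mL_B] = S·[w00; w01] and [mR_A; mR_B] = S·[w10; w11]:
  w00 = 0, w01 = -1/2, w10 = 1, w11 = 1

0 -1/2 1 1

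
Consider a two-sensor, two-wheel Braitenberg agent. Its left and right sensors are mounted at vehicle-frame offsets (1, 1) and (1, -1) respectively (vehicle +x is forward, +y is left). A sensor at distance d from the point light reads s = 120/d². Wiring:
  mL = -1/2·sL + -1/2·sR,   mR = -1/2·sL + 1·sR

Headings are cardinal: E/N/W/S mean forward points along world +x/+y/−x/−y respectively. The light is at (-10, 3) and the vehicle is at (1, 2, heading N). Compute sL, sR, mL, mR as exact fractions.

left sensor world pos  = (0, 3); dL² = 100
right sensor world pos = (2, 3); dR² = 144
sL = 120/100 = 6/5
sR = 120/144 = 5/6
mL = -1/2·sL + -1/2·sR = -61/60
mR = -1/2·sL + 1·sR = 7/30

6/5 5/6 -61/60 7/30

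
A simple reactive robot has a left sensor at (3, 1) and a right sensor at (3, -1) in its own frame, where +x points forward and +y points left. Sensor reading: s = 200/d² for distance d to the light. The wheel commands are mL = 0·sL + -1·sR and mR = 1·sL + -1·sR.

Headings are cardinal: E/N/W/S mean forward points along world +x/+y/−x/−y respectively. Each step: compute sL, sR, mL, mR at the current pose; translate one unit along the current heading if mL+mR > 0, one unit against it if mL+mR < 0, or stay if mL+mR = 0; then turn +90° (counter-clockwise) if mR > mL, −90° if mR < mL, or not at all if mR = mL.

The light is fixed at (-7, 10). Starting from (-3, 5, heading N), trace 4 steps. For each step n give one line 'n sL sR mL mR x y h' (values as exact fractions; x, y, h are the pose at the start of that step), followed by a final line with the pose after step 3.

0 200/13 200/29 -200/29 3200/377 -3 5 N
1 100/13 20 -20 -160/13 -3 6 W
2 40/17 40/13 -40/13 -160/221 -2 6 S
3 50/17 5/2 -5/2 15/34 -2 7 E
final -3 7 N

n=0: pose=(-3,5,N); sL=200/13, sR=200/29; mL=-200/29, mR=3200/377; mL+mR=600/377 → advance +1; mR−mL=200/13 → turn +1·90°
n=1: pose=(-3,6,W); sL=100/13, sR=20; mL=-20, mR=-160/13; mL+mR=-420/13 → advance -1; mR−mL=100/13 → turn +1·90°
n=2: pose=(-2,6,S); sL=40/17, sR=40/13; mL=-40/13, mR=-160/221; mL+mR=-840/221 → advance -1; mR−mL=40/17 → turn +1·90°
n=3: pose=(-2,7,E); sL=50/17, sR=5/2; mL=-5/2, mR=15/34; mL+mR=-35/17 → advance -1; mR−mL=50/17 → turn +1·90°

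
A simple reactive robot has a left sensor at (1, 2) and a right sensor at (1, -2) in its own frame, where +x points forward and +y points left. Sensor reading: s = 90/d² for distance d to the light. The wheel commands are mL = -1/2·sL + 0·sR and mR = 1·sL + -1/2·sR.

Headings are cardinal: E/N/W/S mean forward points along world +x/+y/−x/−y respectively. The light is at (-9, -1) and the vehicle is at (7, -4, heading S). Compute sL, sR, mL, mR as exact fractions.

left sensor world pos  = (9, -5); dL² = 340
right sensor world pos = (5, -5); dR² = 212
sL = 90/340 = 9/34
sR = 90/212 = 45/106
mL = -1/2·sL + 0·sR = -9/68
mR = 1·sL + -1/2·sR = 189/3604

9/34 45/106 -9/68 189/3604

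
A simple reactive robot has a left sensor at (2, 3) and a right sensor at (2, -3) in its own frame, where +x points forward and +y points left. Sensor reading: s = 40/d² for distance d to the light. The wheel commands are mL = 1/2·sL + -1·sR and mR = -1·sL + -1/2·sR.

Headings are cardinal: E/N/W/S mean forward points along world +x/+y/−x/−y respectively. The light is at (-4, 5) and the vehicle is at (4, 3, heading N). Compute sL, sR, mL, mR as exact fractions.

left sensor world pos  = (1, 5); dL² = 25
right sensor world pos = (7, 5); dR² = 121
sL = 40/25 = 8/5
sR = 40/121 = 40/121
mL = 1/2·sL + -1·sR = 284/605
mR = -1·sL + -1/2·sR = -1068/605

8/5 40/121 284/605 -1068/605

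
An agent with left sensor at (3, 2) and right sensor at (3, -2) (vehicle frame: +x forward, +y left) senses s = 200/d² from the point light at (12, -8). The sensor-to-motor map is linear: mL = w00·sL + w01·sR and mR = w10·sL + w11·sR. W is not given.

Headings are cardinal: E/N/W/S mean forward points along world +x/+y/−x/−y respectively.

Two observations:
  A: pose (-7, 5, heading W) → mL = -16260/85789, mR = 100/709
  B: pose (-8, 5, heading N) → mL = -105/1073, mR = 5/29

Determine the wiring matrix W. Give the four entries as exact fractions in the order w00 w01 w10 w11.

obs A: pose=(-7,5,W) → sL=40/121, sR=200/709, mL=-16260/85789, mR=100/709
obs B: pose=(-8,5,N) → sL=10/37, sR=10/29, mL=-105/1073, mR=5/29
sensor matrix S = [[40/121, 200/709], [10/37, 10/29]]; det S = 3475200/92051597
solve [mL_A; mL_B] = S·[w00; w01] and [mR_A; mR_B] = S·[w10; w11]:
  w00 = -1, w01 = 1/2, w10 = 0, w11 = 1/2

-1 1/2 0 1/2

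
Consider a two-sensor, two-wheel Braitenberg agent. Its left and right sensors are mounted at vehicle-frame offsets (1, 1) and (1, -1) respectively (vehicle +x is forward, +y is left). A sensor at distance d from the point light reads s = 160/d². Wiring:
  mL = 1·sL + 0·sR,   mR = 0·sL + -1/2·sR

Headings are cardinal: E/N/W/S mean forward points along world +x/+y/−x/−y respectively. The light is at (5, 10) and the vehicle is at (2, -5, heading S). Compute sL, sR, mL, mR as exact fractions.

left sensor world pos  = (3, -6); dL² = 260
right sensor world pos = (1, -6); dR² = 272
sL = 160/260 = 8/13
sR = 160/272 = 10/17
mL = 1·sL + 0·sR = 8/13
mR = 0·sL + -1/2·sR = -5/17

8/13 10/17 8/13 -5/17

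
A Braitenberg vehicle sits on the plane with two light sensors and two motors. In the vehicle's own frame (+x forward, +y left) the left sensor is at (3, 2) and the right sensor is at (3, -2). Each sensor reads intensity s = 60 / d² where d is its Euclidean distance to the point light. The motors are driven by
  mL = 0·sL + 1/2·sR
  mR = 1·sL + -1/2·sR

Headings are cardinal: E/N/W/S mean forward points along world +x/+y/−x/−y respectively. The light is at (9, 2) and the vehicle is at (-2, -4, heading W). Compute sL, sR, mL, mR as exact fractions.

left sensor world pos  = (-5, -6); dL² = 260
right sensor world pos = (-5, -2); dR² = 212
sL = 60/260 = 3/13
sR = 60/212 = 15/53
mL = 0·sL + 1/2·sR = 15/106
mR = 1·sL + -1/2·sR = 123/1378

3/13 15/53 15/106 123/1378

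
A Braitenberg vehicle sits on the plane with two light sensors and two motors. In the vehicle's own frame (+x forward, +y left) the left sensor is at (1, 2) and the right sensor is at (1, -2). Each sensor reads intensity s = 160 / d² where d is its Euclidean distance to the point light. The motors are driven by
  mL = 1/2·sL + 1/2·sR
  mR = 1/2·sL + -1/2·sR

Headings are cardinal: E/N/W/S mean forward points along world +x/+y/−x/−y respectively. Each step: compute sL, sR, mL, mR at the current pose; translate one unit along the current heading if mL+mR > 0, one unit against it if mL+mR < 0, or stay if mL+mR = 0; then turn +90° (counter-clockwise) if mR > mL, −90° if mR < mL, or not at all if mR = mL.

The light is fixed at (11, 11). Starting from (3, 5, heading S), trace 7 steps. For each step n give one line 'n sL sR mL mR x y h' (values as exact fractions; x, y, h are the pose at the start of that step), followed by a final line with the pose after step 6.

n=0: pose=(3,5,S); sL=32/17, sR=160/149; mL=3744/2533, mR=1024/2533; mL+mR=32/17 → advance +1; mR−mL=-160/149 → turn -1·90°
n=1: pose=(3,4,W); sL=80/81, sR=80/53; mL=5360/4293, mR=-1120/4293; mL+mR=80/81 → advance +1; mR−mL=-80/53 → turn -1·90°
n=2: pose=(2,4,N); sL=160/157, sR=32/17; mL=3872/2669, mR=-1152/2669; mL+mR=160/157 → advance +1; mR−mL=-32/17 → turn -1·90°
n=3: pose=(2,5,E); sL=2, sR=5/4; mL=13/8, mR=3/8; mL+mR=2 → advance +1; mR−mL=-5/4 → turn -1·90°
n=4: pose=(3,5,S); sL=32/17, sR=160/149; mL=3744/2533, mR=1024/2533; mL+mR=32/17 → advance +1; mR−mL=-160/149 → turn -1·90°
n=5: pose=(3,4,W); sL=80/81, sR=80/53; mL=5360/4293, mR=-1120/4293; mL+mR=80/81 → advance +1; mR−mL=-80/53 → turn -1·90°
n=6: pose=(2,4,N); sL=160/157, sR=32/17; mL=3872/2669, mR=-1152/2669; mL+mR=160/157 → advance +1; mR−mL=-32/17 → turn -1·90°

0 32/17 160/149 3744/2533 1024/2533 3 5 S
1 80/81 80/53 5360/4293 -1120/4293 3 4 W
2 160/157 32/17 3872/2669 -1152/2669 2 4 N
3 2 5/4 13/8 3/8 2 5 E
4 32/17 160/149 3744/2533 1024/2533 3 5 S
5 80/81 80/53 5360/4293 -1120/4293 3 4 W
6 160/157 32/17 3872/2669 -1152/2669 2 4 N
final 2 5 E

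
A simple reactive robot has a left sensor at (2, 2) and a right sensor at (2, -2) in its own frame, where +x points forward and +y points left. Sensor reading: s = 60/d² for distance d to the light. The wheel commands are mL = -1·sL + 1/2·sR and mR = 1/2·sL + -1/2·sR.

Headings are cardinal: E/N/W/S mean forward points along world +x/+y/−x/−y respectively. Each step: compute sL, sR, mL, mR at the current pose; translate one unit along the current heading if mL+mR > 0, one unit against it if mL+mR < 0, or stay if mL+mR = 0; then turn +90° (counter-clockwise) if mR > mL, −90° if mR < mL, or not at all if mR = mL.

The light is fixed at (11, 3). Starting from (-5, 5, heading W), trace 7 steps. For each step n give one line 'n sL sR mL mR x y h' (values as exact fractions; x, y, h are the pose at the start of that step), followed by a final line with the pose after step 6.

0 5/27 3/17 -89/918 2/459 -5 5 W
1 60/169 60/289 -12270/48841 3600/48841 -4 5 S
2 30/97 6/17 -219/1649 -36/1649 -4 6 E
3 60/349 60/221 -2790/77129 -3840/77129 -5 6 N
4 15/53 15/49 -675/5194 -30/2597 -5 5 E
5 60/377 60/241 -3150/90857 -4080/90857 -6 5 N
6 10/39 30/113 -545/4407 -20/4407 -6 4 E
final -7 4 N

n=0: pose=(-5,5,W); sL=5/27, sR=3/17; mL=-89/918, mR=2/459; mL+mR=-5/54 → advance -1; mR−mL=31/306 → turn +1·90°
n=1: pose=(-4,5,S); sL=60/169, sR=60/289; mL=-12270/48841, mR=3600/48841; mL+mR=-30/169 → advance -1; mR−mL=15870/48841 → turn +1·90°
n=2: pose=(-4,6,E); sL=30/97, sR=6/17; mL=-219/1649, mR=-36/1649; mL+mR=-15/97 → advance -1; mR−mL=183/1649 → turn +1·90°
n=3: pose=(-5,6,N); sL=60/349, sR=60/221; mL=-2790/77129, mR=-3840/77129; mL+mR=-30/349 → advance -1; mR−mL=-1050/77129 → turn -1·90°
n=4: pose=(-5,5,E); sL=15/53, sR=15/49; mL=-675/5194, mR=-30/2597; mL+mR=-15/106 → advance -1; mR−mL=615/5194 → turn +1·90°
n=5: pose=(-6,5,N); sL=60/377, sR=60/241; mL=-3150/90857, mR=-4080/90857; mL+mR=-30/377 → advance -1; mR−mL=-930/90857 → turn -1·90°
n=6: pose=(-6,4,E); sL=10/39, sR=30/113; mL=-545/4407, mR=-20/4407; mL+mR=-5/39 → advance -1; mR−mL=175/1469 → turn +1·90°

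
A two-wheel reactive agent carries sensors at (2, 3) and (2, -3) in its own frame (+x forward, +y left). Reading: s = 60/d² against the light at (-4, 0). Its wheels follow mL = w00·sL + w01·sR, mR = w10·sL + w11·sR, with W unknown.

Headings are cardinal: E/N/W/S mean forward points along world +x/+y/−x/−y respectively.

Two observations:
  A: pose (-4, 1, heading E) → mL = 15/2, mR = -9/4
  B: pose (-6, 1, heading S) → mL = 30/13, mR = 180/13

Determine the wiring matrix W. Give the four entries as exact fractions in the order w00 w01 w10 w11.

0 1 1/2 -1/2

obs A: pose=(-4,1,E) → sL=3, sR=15/2, mL=15/2, mR=-9/4
obs B: pose=(-6,1,S) → sL=30, sR=30/13, mL=30/13, mR=180/13
sensor matrix S = [[3, 15/2], [30, 30/13]]; det S = -2835/13
solve [mL_A; mL_B] = S·[w00; w01] and [mR_A; mR_B] = S·[w10; w11]:
  w00 = 0, w01 = 1, w10 = 1/2, w11 = -1/2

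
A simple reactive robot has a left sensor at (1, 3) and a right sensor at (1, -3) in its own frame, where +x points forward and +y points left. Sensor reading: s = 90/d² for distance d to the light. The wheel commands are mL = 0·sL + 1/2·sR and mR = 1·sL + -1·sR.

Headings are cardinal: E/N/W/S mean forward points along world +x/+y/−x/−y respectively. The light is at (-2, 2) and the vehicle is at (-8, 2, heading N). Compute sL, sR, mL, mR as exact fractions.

left sensor world pos  = (-11, 3); dL² = 82
right sensor world pos = (-5, 3); dR² = 10
sL = 90/82 = 45/41
sR = 90/10 = 9
mL = 0·sL + 1/2·sR = 9/2
mR = 1·sL + -1·sR = -324/41

45/41 9 9/2 -324/41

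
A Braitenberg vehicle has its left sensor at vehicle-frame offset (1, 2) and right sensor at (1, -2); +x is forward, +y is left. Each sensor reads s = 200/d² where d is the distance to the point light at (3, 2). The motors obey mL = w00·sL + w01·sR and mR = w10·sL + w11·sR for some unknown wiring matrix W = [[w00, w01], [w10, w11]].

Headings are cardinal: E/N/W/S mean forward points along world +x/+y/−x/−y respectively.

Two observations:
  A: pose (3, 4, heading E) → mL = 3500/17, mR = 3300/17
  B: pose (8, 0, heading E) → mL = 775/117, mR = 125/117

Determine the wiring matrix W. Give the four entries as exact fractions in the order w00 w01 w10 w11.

1/2 1 -1/2 1

obs A: pose=(3,4,E) → sL=200/17, sR=200, mL=3500/17, mR=3300/17
obs B: pose=(8,0,E) → sL=50/9, sR=50/13, mL=775/117, mR=125/117
sensor matrix S = [[200/17, 200], [50/9, 50/13]]; det S = -2120000/1989
solve [mL_A; mL_B] = S·[w00; w01] and [mR_A; mR_B] = S·[w10; w11]:
  w00 = 1/2, w01 = 1, w10 = -1/2, w11 = 1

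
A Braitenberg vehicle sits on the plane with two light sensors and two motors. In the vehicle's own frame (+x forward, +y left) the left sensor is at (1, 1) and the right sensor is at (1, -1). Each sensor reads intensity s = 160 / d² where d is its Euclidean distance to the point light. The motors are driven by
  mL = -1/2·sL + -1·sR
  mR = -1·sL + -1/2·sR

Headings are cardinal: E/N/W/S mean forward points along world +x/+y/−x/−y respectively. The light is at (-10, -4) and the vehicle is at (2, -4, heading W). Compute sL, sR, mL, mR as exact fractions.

80/61 80/61 -120/61 -120/61

left sensor world pos  = (1, -5); dL² = 122
right sensor world pos = (1, -3); dR² = 122
sL = 160/122 = 80/61
sR = 160/122 = 80/61
mL = -1/2·sL + -1·sR = -120/61
mR = -1·sL + -1/2·sR = -120/61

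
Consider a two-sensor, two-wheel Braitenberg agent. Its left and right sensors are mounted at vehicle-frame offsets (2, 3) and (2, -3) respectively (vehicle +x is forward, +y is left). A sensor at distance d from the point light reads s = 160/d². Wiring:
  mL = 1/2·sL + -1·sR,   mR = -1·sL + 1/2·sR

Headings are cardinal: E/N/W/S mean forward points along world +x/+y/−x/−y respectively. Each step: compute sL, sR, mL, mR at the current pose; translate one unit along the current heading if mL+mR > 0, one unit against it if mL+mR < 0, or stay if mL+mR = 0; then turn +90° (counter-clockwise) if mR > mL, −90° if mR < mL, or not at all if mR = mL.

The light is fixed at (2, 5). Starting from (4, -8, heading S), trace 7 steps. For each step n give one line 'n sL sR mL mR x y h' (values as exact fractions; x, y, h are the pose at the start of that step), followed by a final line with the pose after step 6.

0 16/25 80/113 -1096/2825 -808/2825 4 -8 S
1 160/97 160/241 3760/23377 -30800/23377 4 -7 E
2 40/53 4/5 -112/265 -94/265 3 -7 S
3 160/73 32/41 944/2993 -5392/2993 3 -6 E
4 80/89 80/89 -40/89 -40/89 2 -6 S
5 160/153 160/153 -80/153 -80/153 2 -5 S
6 16/13 16/13 -8/13 -8/13 2 -4 S
final 2 -3 S

n=0: pose=(4,-8,S); sL=16/25, sR=80/113; mL=-1096/2825, mR=-808/2825; mL+mR=-1904/2825 → advance -1; mR−mL=288/2825 → turn +1·90°
n=1: pose=(4,-7,E); sL=160/97, sR=160/241; mL=3760/23377, mR=-30800/23377; mL+mR=-27040/23377 → advance -1; mR−mL=-34560/23377 → turn -1·90°
n=2: pose=(3,-7,S); sL=40/53, sR=4/5; mL=-112/265, mR=-94/265; mL+mR=-206/265 → advance -1; mR−mL=18/265 → turn +1·90°
n=3: pose=(3,-6,E); sL=160/73, sR=32/41; mL=944/2993, mR=-5392/2993; mL+mR=-4448/2993 → advance -1; mR−mL=-6336/2993 → turn -1·90°
n=4: pose=(2,-6,S); sL=80/89, sR=80/89; mL=-40/89, mR=-40/89; mL+mR=-80/89 → advance -1; mR−mL=0 → turn +0·90°
n=5: pose=(2,-5,S); sL=160/153, sR=160/153; mL=-80/153, mR=-80/153; mL+mR=-160/153 → advance -1; mR−mL=0 → turn +0·90°
n=6: pose=(2,-4,S); sL=16/13, sR=16/13; mL=-8/13, mR=-8/13; mL+mR=-16/13 → advance -1; mR−mL=0 → turn +0·90°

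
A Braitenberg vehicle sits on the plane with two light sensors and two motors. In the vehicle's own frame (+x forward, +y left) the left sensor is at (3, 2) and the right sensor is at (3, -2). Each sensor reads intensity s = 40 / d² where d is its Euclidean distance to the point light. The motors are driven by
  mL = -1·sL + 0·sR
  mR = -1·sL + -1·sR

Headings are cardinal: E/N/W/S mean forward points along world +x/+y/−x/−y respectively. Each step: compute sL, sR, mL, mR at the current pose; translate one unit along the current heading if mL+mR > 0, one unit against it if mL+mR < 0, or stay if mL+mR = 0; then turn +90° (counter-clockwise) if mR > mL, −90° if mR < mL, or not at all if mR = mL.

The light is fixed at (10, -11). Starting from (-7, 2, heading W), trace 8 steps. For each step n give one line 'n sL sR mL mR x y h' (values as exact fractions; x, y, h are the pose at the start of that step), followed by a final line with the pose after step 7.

n=0: pose=(-7,2,W); sL=40/521, sR=8/125; mL=-40/521, mR=-9168/65125; mL+mR=-14168/65125 → advance -1; mR−mL=-8/125 → turn -1·90°
n=1: pose=(-6,2,N); sL=2/29, sR=10/113; mL=-2/29, mR=-516/3277; mL+mR=-742/3277 → advance -1; mR−mL=-10/113 → turn -1·90°
n=2: pose=(-6,1,E); sL=8/73, sR=40/269; mL=-8/73, mR=-5072/19637; mL+mR=-7224/19637 → advance -1; mR−mL=-40/269 → turn -1·90°
n=3: pose=(-7,1,S); sL=20/153, sR=20/221; mL=-20/153, mR=-440/1989; mL+mR=-700/1989 → advance -1; mR−mL=-20/221 → turn -1·90°
n=4: pose=(-7,2,W); sL=40/521, sR=8/125; mL=-40/521, mR=-9168/65125; mL+mR=-14168/65125 → advance -1; mR−mL=-8/125 → turn -1·90°
n=5: pose=(-6,2,N); sL=2/29, sR=10/113; mL=-2/29, mR=-516/3277; mL+mR=-742/3277 → advance -1; mR−mL=-10/113 → turn -1·90°
n=6: pose=(-6,1,E); sL=8/73, sR=40/269; mL=-8/73, mR=-5072/19637; mL+mR=-7224/19637 → advance -1; mR−mL=-40/269 → turn -1·90°
n=7: pose=(-7,1,S); sL=20/153, sR=20/221; mL=-20/153, mR=-440/1989; mL+mR=-700/1989 → advance -1; mR−mL=-20/221 → turn -1·90°

0 40/521 8/125 -40/521 -9168/65125 -7 2 W
1 2/29 10/113 -2/29 -516/3277 -6 2 N
2 8/73 40/269 -8/73 -5072/19637 -6 1 E
3 20/153 20/221 -20/153 -440/1989 -7 1 S
4 40/521 8/125 -40/521 -9168/65125 -7 2 W
5 2/29 10/113 -2/29 -516/3277 -6 2 N
6 8/73 40/269 -8/73 -5072/19637 -6 1 E
7 20/153 20/221 -20/153 -440/1989 -7 1 S
final -7 2 W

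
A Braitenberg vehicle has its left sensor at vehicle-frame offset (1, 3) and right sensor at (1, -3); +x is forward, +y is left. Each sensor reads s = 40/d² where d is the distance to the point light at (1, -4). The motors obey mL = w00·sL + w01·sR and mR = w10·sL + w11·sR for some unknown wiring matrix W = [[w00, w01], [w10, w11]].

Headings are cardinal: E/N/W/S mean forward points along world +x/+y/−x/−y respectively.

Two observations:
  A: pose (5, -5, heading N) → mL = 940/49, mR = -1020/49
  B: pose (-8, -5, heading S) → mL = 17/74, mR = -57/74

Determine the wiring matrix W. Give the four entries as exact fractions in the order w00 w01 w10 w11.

1/2 -1 -1/2 -1

obs A: pose=(5,-5,N) → sL=40, sR=40/49, mL=940/49, mR=-1020/49
obs B: pose=(-8,-5,S) → sL=1, sR=10/37, mL=17/74, mR=-57/74
sensor matrix S = [[40, 40/49], [1, 10/37]]; det S = 18120/1813
solve [mL_A; mL_B] = S·[w00; w01] and [mR_A; mR_B] = S·[w10; w11]:
  w00 = 1/2, w01 = -1, w10 = -1/2, w11 = -1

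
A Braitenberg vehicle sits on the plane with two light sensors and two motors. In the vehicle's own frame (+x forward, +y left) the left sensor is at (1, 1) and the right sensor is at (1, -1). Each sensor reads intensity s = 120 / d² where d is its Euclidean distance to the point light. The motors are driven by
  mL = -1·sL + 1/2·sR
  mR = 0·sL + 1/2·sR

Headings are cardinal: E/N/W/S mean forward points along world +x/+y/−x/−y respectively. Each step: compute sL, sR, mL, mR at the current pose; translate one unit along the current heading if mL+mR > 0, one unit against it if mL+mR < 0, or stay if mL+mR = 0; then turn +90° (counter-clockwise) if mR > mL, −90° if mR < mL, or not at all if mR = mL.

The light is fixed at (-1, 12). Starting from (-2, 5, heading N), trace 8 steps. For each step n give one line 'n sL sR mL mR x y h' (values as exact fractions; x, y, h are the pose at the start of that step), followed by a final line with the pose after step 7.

0 3 10/3 -4/3 5/3 -2 5 N
1 120/53 120/29 -300/1537 60/29 -2 6 W
2 12/5 60/29 -198/145 30/29 -3 6 S
3 120/17 120/37 -3420/629 60/37 -3 7 E
4 15/4 6 -3/4 3 -4 7 N
5 120/41 24/5 -108/205 12/5 -4 8 W
6 60/17 12/5 -198/85 6/5 -5 8 S
7 120/13 24/5 -444/65 12/5 -5 9 E
final -6 9 N

n=0: pose=(-2,5,N); sL=3, sR=10/3; mL=-4/3, mR=5/3; mL+mR=1/3 → advance +1; mR−mL=3 → turn +1·90°
n=1: pose=(-2,6,W); sL=120/53, sR=120/29; mL=-300/1537, mR=60/29; mL+mR=2880/1537 → advance +1; mR−mL=120/53 → turn +1·90°
n=2: pose=(-3,6,S); sL=12/5, sR=60/29; mL=-198/145, mR=30/29; mL+mR=-48/145 → advance -1; mR−mL=12/5 → turn +1·90°
n=3: pose=(-3,7,E); sL=120/17, sR=120/37; mL=-3420/629, mR=60/37; mL+mR=-2400/629 → advance -1; mR−mL=120/17 → turn +1·90°
n=4: pose=(-4,7,N); sL=15/4, sR=6; mL=-3/4, mR=3; mL+mR=9/4 → advance +1; mR−mL=15/4 → turn +1·90°
n=5: pose=(-4,8,W); sL=120/41, sR=24/5; mL=-108/205, mR=12/5; mL+mR=384/205 → advance +1; mR−mL=120/41 → turn +1·90°
n=6: pose=(-5,8,S); sL=60/17, sR=12/5; mL=-198/85, mR=6/5; mL+mR=-96/85 → advance -1; mR−mL=60/17 → turn +1·90°
n=7: pose=(-5,9,E); sL=120/13, sR=24/5; mL=-444/65, mR=12/5; mL+mR=-288/65 → advance -1; mR−mL=120/13 → turn +1·90°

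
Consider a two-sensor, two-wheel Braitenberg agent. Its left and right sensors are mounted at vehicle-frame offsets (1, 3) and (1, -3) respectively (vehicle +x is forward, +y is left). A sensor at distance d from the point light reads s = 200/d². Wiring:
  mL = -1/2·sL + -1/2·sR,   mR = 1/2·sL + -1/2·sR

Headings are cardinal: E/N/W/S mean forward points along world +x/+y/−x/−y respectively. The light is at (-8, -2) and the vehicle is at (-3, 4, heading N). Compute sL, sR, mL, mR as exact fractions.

left sensor world pos  = (-6, 5); dL² = 53
right sensor world pos = (0, 5); dR² = 113
sL = 200/53 = 200/53
sR = 200/113 = 200/113
mL = -1/2·sL + -1/2·sR = -16600/5989
mR = 1/2·sL + -1/2·sR = 6000/5989

200/53 200/113 -16600/5989 6000/5989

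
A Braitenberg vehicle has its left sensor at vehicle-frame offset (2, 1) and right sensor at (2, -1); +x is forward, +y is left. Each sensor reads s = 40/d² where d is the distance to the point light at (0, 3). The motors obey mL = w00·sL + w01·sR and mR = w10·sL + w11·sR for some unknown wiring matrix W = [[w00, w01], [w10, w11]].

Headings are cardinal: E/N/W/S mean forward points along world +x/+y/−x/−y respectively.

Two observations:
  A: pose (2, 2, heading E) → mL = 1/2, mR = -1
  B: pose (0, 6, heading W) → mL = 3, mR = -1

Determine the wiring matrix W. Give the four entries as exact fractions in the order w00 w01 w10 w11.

obs A: pose=(2,2,E) → sL=5/2, sR=2, mL=1/2, mR=-1
obs B: pose=(0,6,W) → sL=5, sR=2, mL=3, mR=-1
sensor matrix S = [[5/2, 2], [5, 2]]; det S = -5
solve [mL_A; mL_B] = S·[w00; w01] and [mR_A; mR_B] = S·[w10; w11]:
  w00 = 1, w01 = -1, w10 = 0, w11 = -1/2

1 -1 0 -1/2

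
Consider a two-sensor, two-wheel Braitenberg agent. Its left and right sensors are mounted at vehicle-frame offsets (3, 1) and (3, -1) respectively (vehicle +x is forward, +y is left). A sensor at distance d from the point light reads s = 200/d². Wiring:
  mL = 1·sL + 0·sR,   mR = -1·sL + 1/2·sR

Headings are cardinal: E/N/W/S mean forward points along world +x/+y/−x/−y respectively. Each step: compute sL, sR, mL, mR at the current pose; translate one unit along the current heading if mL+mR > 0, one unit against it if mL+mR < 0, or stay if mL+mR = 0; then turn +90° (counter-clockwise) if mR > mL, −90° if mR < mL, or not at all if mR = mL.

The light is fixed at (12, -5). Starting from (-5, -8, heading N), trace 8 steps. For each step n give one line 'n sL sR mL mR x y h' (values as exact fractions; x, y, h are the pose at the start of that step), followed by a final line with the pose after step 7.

0 50/81 25/32 50/81 -1175/5184 -5 -8 N
1 200/197 40/41 200/197 -4260/8077 -5 -7 E
2 4/5 100/157 4/5 -378/785 -4 -7 S
3 200/377 40/73 200/377 -7060/27521 -4 -8 W
4 50/81 25/32 50/81 -1175/5184 -5 -8 N
5 200/197 40/41 200/197 -4260/8077 -5 -7 E
6 4/5 100/157 4/5 -378/785 -4 -7 S
7 200/377 40/73 200/377 -7060/27521 -4 -8 W
final -5 -8 N

n=0: pose=(-5,-8,N); sL=50/81, sR=25/32; mL=50/81, mR=-1175/5184; mL+mR=25/64 → advance +1; mR−mL=-4375/5184 → turn -1·90°
n=1: pose=(-5,-7,E); sL=200/197, sR=40/41; mL=200/197, mR=-4260/8077; mL+mR=20/41 → advance +1; mR−mL=-12460/8077 → turn -1·90°
n=2: pose=(-4,-7,S); sL=4/5, sR=100/157; mL=4/5, mR=-378/785; mL+mR=50/157 → advance +1; mR−mL=-1006/785 → turn -1·90°
n=3: pose=(-4,-8,W); sL=200/377, sR=40/73; mL=200/377, mR=-7060/27521; mL+mR=20/73 → advance +1; mR−mL=-21660/27521 → turn -1·90°
n=4: pose=(-5,-8,N); sL=50/81, sR=25/32; mL=50/81, mR=-1175/5184; mL+mR=25/64 → advance +1; mR−mL=-4375/5184 → turn -1·90°
n=5: pose=(-5,-7,E); sL=200/197, sR=40/41; mL=200/197, mR=-4260/8077; mL+mR=20/41 → advance +1; mR−mL=-12460/8077 → turn -1·90°
n=6: pose=(-4,-7,S); sL=4/5, sR=100/157; mL=4/5, mR=-378/785; mL+mR=50/157 → advance +1; mR−mL=-1006/785 → turn -1·90°
n=7: pose=(-4,-8,W); sL=200/377, sR=40/73; mL=200/377, mR=-7060/27521; mL+mR=20/73 → advance +1; mR−mL=-21660/27521 → turn -1·90°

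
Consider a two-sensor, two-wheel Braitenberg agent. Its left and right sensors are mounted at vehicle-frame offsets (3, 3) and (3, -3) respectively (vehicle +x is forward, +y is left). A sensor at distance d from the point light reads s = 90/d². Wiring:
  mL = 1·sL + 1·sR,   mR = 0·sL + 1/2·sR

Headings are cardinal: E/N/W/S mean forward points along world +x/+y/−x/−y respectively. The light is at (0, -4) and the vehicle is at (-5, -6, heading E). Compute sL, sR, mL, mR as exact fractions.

18 90/29 612/29 45/29

left sensor world pos  = (-2, -3); dL² = 5
right sensor world pos = (-2, -9); dR² = 29
sL = 90/5 = 18
sR = 90/29 = 90/29
mL = 1·sL + 1·sR = 612/29
mR = 0·sL + 1/2·sR = 45/29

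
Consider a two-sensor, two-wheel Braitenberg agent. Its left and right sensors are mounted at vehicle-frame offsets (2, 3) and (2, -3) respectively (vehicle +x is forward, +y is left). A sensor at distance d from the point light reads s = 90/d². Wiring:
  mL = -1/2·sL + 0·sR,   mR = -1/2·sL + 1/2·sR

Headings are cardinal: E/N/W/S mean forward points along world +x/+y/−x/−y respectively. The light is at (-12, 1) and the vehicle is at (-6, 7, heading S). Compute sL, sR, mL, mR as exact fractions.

90/97 18/5 -45/97 648/485

left sensor world pos  = (-3, 5); dL² = 97
right sensor world pos = (-9, 5); dR² = 25
sL = 90/97 = 90/97
sR = 90/25 = 18/5
mL = -1/2·sL + 0·sR = -45/97
mR = -1/2·sL + 1/2·sR = 648/485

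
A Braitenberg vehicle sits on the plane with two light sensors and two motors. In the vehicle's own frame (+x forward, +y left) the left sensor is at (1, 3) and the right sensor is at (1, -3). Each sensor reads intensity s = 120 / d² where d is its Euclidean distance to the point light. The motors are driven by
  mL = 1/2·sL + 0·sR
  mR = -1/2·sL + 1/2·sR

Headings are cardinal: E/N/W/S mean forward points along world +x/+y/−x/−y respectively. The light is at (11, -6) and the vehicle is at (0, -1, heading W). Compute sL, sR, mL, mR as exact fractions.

left sensor world pos  = (-1, -4); dL² = 148
right sensor world pos = (-1, 2); dR² = 208
sL = 120/148 = 30/37
sR = 120/208 = 15/26
mL = 1/2·sL + 0·sR = 15/37
mR = -1/2·sL + 1/2·sR = -225/1924

30/37 15/26 15/37 -225/1924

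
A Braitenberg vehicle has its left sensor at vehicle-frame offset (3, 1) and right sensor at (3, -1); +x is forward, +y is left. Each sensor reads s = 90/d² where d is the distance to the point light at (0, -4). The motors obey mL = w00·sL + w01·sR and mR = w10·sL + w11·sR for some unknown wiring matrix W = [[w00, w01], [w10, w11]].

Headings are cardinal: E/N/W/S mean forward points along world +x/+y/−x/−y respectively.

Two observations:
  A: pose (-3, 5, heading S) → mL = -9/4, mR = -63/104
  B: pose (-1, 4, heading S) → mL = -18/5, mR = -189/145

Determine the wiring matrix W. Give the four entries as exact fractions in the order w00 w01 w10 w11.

obs A: pose=(-3,5,S) → sL=9/4, sR=45/26, mL=-9/4, mR=-63/104
obs B: pose=(-1,4,S) → sL=18/5, sR=90/29, mL=-18/5, mR=-189/145
sensor matrix S = [[9/4, 45/26], [18/5, 90/29]]; det S = 567/754
solve [mL_A; mL_B] = S·[w00; w01] and [mR_A; mR_B] = S·[w10; w11]:
  w00 = -1, w01 = 0, w10 = 1/2, w11 = -1

-1 0 1/2 -1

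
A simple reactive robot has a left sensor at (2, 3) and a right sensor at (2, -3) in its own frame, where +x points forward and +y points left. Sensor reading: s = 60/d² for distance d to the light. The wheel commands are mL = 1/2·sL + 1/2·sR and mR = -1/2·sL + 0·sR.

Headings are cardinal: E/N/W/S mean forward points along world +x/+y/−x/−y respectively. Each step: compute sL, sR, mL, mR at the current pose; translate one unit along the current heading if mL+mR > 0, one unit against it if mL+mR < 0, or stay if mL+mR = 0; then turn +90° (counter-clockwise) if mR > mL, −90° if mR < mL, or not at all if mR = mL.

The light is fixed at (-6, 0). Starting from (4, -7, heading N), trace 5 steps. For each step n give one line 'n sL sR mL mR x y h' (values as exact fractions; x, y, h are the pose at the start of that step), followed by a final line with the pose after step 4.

n=0: pose=(4,-7,N); sL=30/37, sR=30/97; mL=2010/3589, mR=-15/37; mL+mR=15/97 → advance +1; mR−mL=-3465/3589 → turn -1·90°
n=1: pose=(4,-6,E); sL=20/51, sR=4/15; mL=28/85, mR=-10/51; mL+mR=2/15 → advance +1; mR−mL=-134/255 → turn -1·90°
n=2: pose=(5,-6,S); sL=3/13, sR=15/32; mL=291/832, mR=-3/26; mL+mR=15/64 → advance +1; mR−mL=-387/832 → turn -1·90°
n=3: pose=(5,-7,W); sL=60/181, sR=60/97; mL=8340/17557, mR=-30/181; mL+mR=30/97 → advance +1; mR−mL=-11250/17557 → turn -1·90°
n=4: pose=(4,-7,N); sL=30/37, sR=30/97; mL=2010/3589, mR=-15/37; mL+mR=15/97 → advance +1; mR−mL=-3465/3589 → turn -1·90°

0 30/37 30/97 2010/3589 -15/37 4 -7 N
1 20/51 4/15 28/85 -10/51 4 -6 E
2 3/13 15/32 291/832 -3/26 5 -6 S
3 60/181 60/97 8340/17557 -30/181 5 -7 W
4 30/37 30/97 2010/3589 -15/37 4 -7 N
final 4 -6 E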